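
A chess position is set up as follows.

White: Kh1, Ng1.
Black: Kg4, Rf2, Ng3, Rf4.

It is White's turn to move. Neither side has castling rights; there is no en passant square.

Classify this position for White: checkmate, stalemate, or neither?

checkmate

White to move; white king on h1.
In check: yes, from the black knight on g3.
King squares — g1: own knight; g2: attacked by Rf2; h2: attacked by Rf2.
Legal moves for White: none.
In check with no legal moves → checkmate.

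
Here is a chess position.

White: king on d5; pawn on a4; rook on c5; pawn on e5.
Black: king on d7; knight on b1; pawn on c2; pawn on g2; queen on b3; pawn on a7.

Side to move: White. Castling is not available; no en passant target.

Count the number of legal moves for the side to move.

3

White to move; king on d5.
In check: yes, from the black queen on b3.
Legal moves: Ke4, Kd4, Rc4.
Count: 3.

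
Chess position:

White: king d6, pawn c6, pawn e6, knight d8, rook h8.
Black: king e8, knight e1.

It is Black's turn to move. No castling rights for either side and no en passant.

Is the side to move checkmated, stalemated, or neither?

checkmate

Black to move; black king on e8.
In check: yes, from the white rook on h8.
King squares — d7: attacked by Pc6; e7: attacked by Kd6; f7: attacked by Pe6; d8: attacked by Rh8; f8: attacked by Rh8.
Legal moves for Black: none.
In check with no legal moves → checkmate.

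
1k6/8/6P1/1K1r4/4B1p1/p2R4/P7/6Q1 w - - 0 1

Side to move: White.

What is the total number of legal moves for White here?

White to move; king on b5.
In check: yes, from the black rook on d5.
Legal moves: Kc6, Kb6, Ka6, Kc4, Kb4, Ka4, Bxd5, Rxd5, Qc5.
Count: 9.

9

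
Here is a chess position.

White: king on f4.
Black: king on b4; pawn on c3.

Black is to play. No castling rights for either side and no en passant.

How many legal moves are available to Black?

Black to move; king on b4.
In check: no.
Legal moves: Kc5, Kb5, Ka5, Kc4, Ka4, Kb3, Ka3, c2.
Count: 8.

8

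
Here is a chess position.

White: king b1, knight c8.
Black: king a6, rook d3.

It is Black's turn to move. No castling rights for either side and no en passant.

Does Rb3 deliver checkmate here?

no

After Rb3: white king on b1; in check: yes, from the black rook on b3.
White has 4 legal replies: Kc2, Ka2, Kc1, Ka1.
In check but a legal move exists → not checkmate.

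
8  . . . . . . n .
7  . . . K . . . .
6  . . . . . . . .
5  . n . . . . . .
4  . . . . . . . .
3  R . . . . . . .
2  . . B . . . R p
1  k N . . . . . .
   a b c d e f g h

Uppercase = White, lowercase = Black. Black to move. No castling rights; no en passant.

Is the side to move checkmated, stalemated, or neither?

Black to move; black king on a1.
In check: yes, from the white rook on a3.
King squares — b1: attacked by Bc2; a2: attacked by Ra3; b2: available.
Legal moves for Black: Kb2, Nxa3.
Black is in check but has 2 legal moves → neither.

neither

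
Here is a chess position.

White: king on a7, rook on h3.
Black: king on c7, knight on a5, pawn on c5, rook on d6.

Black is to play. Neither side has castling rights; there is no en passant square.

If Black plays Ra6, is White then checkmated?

After Ra6: white king on a7; in check: yes, from the black rook on a6.
White has 1 legal reply: Kxa6.
In check but a legal move exists → not checkmate.

no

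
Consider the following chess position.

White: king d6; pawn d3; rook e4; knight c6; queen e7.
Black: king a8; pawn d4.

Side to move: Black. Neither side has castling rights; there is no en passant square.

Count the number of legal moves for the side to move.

Black to move; king on a8.
In check: no.
Legal moves: none.
Count: 0.

0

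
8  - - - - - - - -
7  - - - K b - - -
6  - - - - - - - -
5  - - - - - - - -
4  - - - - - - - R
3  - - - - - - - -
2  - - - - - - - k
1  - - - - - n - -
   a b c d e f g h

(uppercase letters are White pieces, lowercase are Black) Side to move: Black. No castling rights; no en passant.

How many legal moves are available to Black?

4

Black to move; king on h2.
In check: yes, from the white rook on h4.
Legal moves: Kg3, Kg2, Kg1, Bxh4.
Count: 4.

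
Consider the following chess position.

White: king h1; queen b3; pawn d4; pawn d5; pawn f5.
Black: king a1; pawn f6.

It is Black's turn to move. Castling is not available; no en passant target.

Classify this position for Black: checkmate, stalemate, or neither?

Black to move; black king on a1.
In check: no.
King squares — b1: attacked by Qb3; a2: attacked by Qb3; b2: attacked by Qb3.
Legal moves for Black: none.
Not in check and no legal moves → stalemate.

stalemate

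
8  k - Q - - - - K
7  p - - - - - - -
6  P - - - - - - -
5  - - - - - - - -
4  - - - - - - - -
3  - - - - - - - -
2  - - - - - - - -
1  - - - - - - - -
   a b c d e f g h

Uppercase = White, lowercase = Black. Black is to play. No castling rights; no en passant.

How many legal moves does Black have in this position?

0

Black to move; king on a8.
In check: yes, from the white queen on c8.
Legal moves: none.
Count: 0.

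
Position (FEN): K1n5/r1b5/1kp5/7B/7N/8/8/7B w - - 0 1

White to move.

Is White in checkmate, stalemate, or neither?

White to move; white king on a8.
In check: yes, from the black rook on a7.
King squares — a7: attacked by Kb6; b7: attacked by Kb6; b8: attacked by Bc7.
Legal moves for White: none.
In check with no legal moves → checkmate.

checkmate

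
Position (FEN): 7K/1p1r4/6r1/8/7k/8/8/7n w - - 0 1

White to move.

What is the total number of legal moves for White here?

White to move; king on h8.
In check: no.
Legal moves: none.
Count: 0.

0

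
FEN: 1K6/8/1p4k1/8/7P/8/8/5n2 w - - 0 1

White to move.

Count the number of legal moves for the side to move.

White to move; king on b8.
In check: no.
Legal moves: Kc8, Ka8, Kc7, Kb7, Ka7, h5+.
Count: 6.

6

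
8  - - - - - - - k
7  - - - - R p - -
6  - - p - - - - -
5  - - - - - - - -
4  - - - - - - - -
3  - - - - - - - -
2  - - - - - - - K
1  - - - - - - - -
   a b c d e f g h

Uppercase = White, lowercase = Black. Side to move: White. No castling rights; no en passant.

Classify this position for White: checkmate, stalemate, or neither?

White to move; white king on h2.
In check: no.
Legal moves for White: Re8+, Rxf7, Rd7, Rc7, Rb7, Ra7, Re6, Re5, Re4, Re3, Re2, Re1, Kh3, Kg3, Kg2, Kh1, Kg1.
White has 17 legal moves and is not in check → neither.

neither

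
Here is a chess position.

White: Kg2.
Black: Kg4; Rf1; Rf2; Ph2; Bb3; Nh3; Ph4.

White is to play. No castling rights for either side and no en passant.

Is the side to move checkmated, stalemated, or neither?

checkmate

White to move; white king on g2.
In check: yes, from the black rook on f2.
King squares — f1: attacked by Rf2; g1: attacked by Rf1; h1: attacked by Rf1; f2: attacked by Rf1; h2: attacked by Rf2; f3: attacked by Rf2; g3: attacked by Kg4; h3: attacked by Kg4.
Legal moves for White: none.
In check with no legal moves → checkmate.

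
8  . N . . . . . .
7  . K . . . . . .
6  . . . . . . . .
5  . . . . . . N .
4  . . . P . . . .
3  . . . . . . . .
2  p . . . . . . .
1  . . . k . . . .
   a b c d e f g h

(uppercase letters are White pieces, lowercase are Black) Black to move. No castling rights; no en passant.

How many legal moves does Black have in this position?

Black to move; king on d1.
In check: no.
Legal moves: Ke2, Kd2, Kc2, Ke1, Kc1, a1=Q, a1=R, a1=B, a1=N.
Count: 9.

9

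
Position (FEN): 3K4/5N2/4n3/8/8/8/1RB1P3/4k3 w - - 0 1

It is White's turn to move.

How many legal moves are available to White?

White to move; king on d8.
In check: yes, from the black knight on e6.
Legal moves: Ke8, Kc8, Ke7, Kd7.
Count: 4.

4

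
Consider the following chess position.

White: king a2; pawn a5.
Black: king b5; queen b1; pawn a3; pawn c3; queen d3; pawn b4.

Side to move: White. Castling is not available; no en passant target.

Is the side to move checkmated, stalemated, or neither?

checkmate

White to move; white king on a2.
In check: yes, from the black queen on b1.
King squares — a1: attacked by Qb1; b1: attacked by Qd3; b2: attacked by Qb1; a3: attacked by Pb4; b3: attacked by Qb1.
Legal moves for White: none.
In check with no legal moves → checkmate.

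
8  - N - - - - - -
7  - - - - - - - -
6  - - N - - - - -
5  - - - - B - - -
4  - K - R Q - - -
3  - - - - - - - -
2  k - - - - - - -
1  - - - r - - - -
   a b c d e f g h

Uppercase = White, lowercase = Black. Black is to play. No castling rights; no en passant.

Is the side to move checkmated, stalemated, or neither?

Black to move; black king on a2.
In check: no.
Legal moves for Black: Kb2, Ka1, Rxd4+, Rd3, Rd2, Rh1, Rg1, Rf1, Re1, Rc1, Rb1+, Ra1.
Black has 12 legal moves and is not in check → neither.

neither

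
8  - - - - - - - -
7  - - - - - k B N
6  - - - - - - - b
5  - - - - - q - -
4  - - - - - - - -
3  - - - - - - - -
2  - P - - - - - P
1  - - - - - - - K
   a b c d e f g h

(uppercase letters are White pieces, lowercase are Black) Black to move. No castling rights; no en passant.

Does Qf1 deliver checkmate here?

yes

After Qf1: white king on h1; in check: yes, from the black queen on f1.
King squares — g1: attacked by Qf1; g2: attacked by Qf1; h2: own pawn.
White has no legal moves → checkmate.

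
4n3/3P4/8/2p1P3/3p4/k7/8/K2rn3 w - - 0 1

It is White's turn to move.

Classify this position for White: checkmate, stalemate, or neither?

White to move; white king on a1.
In check: yes, from the black rook on d1.
King squares — b1: attacked by Rd1; a2: attacked by Ka3; b2: attacked by Ka3.
Legal moves for White: none.
In check with no legal moves → checkmate.

checkmate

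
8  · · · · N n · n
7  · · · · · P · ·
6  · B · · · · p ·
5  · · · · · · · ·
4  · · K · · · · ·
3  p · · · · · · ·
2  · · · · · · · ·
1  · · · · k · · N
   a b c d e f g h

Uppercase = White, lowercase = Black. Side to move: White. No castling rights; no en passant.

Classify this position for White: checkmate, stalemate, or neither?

White to move; white king on c4.
In check: no.
Legal moves for White include: Ng7, Nc7, Nf6, Nd6, Bd8, Bc7, Ba7, Bc5, Ba5+, Bd4, Be3, Bf2+, Bg1, Kd5, Kc5, Kb5, Kd4, Kb4, ... (list truncated; more exist).
White has legal moves and is not in check → neither.

neither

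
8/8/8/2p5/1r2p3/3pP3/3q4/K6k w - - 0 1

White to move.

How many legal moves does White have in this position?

White to move; king on a1.
In check: no.
Legal moves: none.
Count: 0.

0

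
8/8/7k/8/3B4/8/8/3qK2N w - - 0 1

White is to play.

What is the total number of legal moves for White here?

White to move; king on e1.
In check: yes, from the black queen on d1.
Legal moves: Kf2, Kxd1.
Count: 2.

2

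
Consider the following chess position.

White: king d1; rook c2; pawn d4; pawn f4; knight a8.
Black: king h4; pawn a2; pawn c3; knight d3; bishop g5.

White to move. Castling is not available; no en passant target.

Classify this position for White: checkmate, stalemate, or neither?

White to move; white king on d1.
In check: no.
Legal moves for White: Nc7, Nb6, Rxc3, Rh2+, Rg2, Rf2, Re2, Rd2, Rb2, Rxa2, Rc1, Ke2, fxg5, f5, d5.
White has 15 legal moves and is not in check → neither.

neither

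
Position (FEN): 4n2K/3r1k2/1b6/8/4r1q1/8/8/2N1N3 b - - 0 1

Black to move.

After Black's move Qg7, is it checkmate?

yes

After Qg7: white king on h8; in check: yes, from the black queen on g7.
King squares — g7: attacked by Kf7; h7: attacked by Qg7; g8: attacked by Kf7.
White has no legal moves → checkmate.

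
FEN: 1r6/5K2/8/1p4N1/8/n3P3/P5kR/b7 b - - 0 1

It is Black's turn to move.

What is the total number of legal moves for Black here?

4

Black to move; king on g2.
In check: yes, from the white rook on h2.
Legal moves: Kg3, Kxh2, Kg1, Kf1.
Count: 4.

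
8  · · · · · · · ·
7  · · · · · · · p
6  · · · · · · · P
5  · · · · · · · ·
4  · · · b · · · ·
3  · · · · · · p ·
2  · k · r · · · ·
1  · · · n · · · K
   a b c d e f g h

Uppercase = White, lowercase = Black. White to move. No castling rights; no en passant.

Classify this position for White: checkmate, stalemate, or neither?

White to move; white king on h1.
In check: no.
King squares — g1: attacked by Bd4; g2: attacked by Rd2; h2: attacked by Rd2.
Legal moves for White: none.
Not in check and no legal moves → stalemate.

stalemate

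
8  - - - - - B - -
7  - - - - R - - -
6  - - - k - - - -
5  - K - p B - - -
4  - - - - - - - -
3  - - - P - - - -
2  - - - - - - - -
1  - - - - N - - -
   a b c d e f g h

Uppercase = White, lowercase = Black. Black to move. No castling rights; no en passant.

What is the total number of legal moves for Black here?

Black to move; king on d6.
In check: yes, from the white bishop on e5.
Legal moves: none.
Count: 0.

0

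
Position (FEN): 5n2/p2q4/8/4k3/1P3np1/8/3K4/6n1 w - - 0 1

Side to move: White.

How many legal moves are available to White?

White to move; king on d2.
In check: yes, from the black queen on d7.
Legal moves: Ke3, Kc3, Kc2, Ke1, Kc1.
Count: 5.

5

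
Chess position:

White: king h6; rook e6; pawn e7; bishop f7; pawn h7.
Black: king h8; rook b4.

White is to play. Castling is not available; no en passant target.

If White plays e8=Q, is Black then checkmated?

yes

After e8=Q: black king on h8; in check: yes, from the white queen on e8.
King squares — g7: attacked by Kh6; h7: attacked by Kh6; g8: attacked by Bf7.
Black has no legal moves → checkmate.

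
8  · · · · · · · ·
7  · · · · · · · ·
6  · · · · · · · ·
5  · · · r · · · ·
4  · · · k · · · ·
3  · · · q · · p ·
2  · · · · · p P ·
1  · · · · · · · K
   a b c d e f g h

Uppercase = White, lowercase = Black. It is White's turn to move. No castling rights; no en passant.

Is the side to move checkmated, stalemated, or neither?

White to move; white king on h1.
In check: no.
King squares — g1: attacked by Pf2; g2: own pawn; h2: attacked by Pg3.
Legal moves for White: none.
Not in check and no legal moves → stalemate.

stalemate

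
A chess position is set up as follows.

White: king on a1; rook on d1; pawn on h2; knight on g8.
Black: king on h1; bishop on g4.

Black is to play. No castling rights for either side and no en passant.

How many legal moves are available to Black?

3

Black to move; king on h1.
In check: yes, from the white rook on d1.
Legal moves: Kxh2, Kg2, Bxd1.
Count: 3.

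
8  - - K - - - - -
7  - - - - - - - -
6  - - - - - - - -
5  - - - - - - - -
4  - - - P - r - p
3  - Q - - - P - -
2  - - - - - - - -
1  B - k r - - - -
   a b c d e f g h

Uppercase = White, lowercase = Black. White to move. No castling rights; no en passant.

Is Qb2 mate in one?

yes

After Qb2: black king on c1; in check: yes, from the white queen on b2.
King squares — b1: attacked by Qb2; d1: own rook; b2: attacked by Ba1; c2: attacked by Qb2; d2: attacked by Qb2.
Black has no legal moves → checkmate.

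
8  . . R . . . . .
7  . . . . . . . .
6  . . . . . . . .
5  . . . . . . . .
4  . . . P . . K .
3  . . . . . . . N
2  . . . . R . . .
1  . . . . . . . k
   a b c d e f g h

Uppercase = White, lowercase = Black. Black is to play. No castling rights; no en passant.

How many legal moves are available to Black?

0

Black to move; king on h1.
In check: no.
Legal moves: none.
Count: 0.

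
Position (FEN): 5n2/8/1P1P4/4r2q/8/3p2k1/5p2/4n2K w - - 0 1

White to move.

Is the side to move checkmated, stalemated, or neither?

checkmate

White to move; white king on h1.
In check: yes, from the black queen on h5.
King squares — g1: attacked by Pf2; g2: attacked by Ne1; h2: attacked by Kg3.
Legal moves for White: none.
In check with no legal moves → checkmate.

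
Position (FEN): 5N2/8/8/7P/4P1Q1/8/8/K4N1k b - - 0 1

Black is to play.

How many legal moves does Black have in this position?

Black to move; king on h1.
In check: no.
Legal moves: none.
Count: 0.

0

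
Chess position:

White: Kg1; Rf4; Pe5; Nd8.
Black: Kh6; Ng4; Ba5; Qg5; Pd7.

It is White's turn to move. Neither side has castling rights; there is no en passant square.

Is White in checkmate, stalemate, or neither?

neither

White to move; white king on g1.
In check: no.
Legal moves for White include: Nf7+, Nb7, Ne6, Nc6, Rf8, Rf7, Rf6+, Rf5, Rxg4, Re4, Rd4, Rc4, Rb4, Ra4, Rf3, Rf2, Rf1, Kg2, ... (list truncated; more exist).
White has legal moves and is not in check → neither.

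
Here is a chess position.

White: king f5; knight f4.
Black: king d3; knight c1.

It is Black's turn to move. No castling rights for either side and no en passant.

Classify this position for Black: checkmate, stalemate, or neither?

Black to move; black king on d3.
In check: yes, from the white knight on f4.
King squares — c2: available; d2: available; e2: attacked by Nf4; c3: available; e3: available; c4: available; d4: available; e4: attacked by Kf5.
Legal moves for Black: Kd4, Kc4, Ke3, Kc3, Kd2, Kc2.
Black is in check but has 6 legal moves → neither.

neither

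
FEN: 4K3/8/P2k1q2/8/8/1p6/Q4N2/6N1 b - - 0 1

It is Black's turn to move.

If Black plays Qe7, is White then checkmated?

After Qe7: white king on e8; in check: yes, from the black queen on e7.
King squares — d7: attacked by Kd6; e7: attacked by Kd6; f7: attacked by Qe7; d8: attacked by Qe7; f8: attacked by Qe7.
White has no legal moves → checkmate.

yes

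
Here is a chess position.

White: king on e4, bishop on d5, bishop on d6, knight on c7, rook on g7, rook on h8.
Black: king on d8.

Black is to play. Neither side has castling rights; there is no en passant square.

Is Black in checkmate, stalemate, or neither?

Black to move; black king on d8.
In check: yes, from the white rook on h8.
King squares — c7: attacked by Bd6; d7: attacked by Rg7; e7: attacked by Bd6; c8: attacked by Rh8; e8: attacked by Nc7.
Legal moves for Black: none.
In check with no legal moves → checkmate.

checkmate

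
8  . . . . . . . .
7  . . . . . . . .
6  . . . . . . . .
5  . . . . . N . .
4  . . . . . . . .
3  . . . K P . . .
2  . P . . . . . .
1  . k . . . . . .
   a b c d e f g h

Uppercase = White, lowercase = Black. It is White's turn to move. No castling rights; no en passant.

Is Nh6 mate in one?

After Nh6: black king on b1; in check: no.
Black is not in check, so this cannot be checkmate.

no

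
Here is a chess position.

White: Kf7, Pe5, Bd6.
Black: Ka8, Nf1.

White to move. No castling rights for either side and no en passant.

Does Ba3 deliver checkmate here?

After Ba3: black king on a8; in check: no.
Black is not in check, so this cannot be checkmate.

no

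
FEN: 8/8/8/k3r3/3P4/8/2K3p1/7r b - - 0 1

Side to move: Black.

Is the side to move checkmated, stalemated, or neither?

neither

Black to move; black king on a5.
In check: no.
Legal moves for Black include: Re8, Re7, Re6, Reh5, Rg5, Rf5, Rd5, Rc5+, Rb5, Re4, Re3, Re2+, Ree1, Kb6, Ka6, Kb5, Kb4, Ka4, ... (list truncated; more exist).
Black has legal moves and is not in check → neither.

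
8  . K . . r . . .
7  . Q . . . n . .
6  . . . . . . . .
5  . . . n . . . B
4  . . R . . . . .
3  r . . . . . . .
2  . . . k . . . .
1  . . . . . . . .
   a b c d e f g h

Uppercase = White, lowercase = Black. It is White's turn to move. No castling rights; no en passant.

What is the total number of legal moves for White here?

2

White to move; king on b8.
In check: yes, from the black rook on e8.
Legal moves: Qc8, Rc8.
Count: 2.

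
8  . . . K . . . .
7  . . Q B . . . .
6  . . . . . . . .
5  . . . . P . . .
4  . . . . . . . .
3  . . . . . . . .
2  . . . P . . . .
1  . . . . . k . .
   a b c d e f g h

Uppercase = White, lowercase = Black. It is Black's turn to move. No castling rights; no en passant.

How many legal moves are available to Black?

5

Black to move; king on f1.
In check: no.
Legal moves: Kg2, Kf2, Ke2, Kg1, Ke1.
Count: 5.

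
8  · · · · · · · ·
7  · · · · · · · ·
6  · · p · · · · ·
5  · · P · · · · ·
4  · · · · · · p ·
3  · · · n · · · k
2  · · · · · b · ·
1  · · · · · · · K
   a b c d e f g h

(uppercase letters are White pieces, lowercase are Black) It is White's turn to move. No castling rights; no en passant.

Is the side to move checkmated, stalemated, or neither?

stalemate

White to move; white king on h1.
In check: no.
King squares — g1: attacked by Bf2; g2: attacked by Kh3; h2: attacked by Kh3.
Legal moves for White: none.
Not in check and no legal moves → stalemate.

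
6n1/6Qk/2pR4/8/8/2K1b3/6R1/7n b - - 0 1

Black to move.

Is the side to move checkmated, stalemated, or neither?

Black to move; black king on h7.
In check: yes, from the white queen on g7.
King squares — g6: attacked by Rg2; h6: attacked by Rd6; g7: attacked by Rg2; g8: own knight; h8: attacked by Qg7.
Legal moves for Black: none.
In check with no legal moves → checkmate.

checkmate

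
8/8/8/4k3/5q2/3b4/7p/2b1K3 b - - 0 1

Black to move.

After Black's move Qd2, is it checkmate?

After Qd2: white king on e1; in check: yes, from the black queen on d2.
King squares — d1: attacked by Qd2; f1: attacked by Bd3; d2: attacked by Bc1; e2: attacked by Qd2; f2: attacked by Qd2.
White has no legal moves → checkmate.

yes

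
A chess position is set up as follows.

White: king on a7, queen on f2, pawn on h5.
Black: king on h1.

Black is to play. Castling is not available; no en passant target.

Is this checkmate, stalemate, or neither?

stalemate

Black to move; black king on h1.
In check: no.
King squares — g1: attacked by Qf2; g2: attacked by Qf2; h2: attacked by Qf2.
Legal moves for Black: none.
Not in check and no legal moves → stalemate.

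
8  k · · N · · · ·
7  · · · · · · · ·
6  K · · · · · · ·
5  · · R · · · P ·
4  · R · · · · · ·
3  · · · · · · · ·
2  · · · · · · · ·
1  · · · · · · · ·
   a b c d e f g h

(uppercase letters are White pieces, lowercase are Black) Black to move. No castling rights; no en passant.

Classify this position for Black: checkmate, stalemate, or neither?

stalemate

Black to move; black king on a8.
In check: no.
King squares — a7: attacked by Ka6; b7: attacked by Rb4; b8: attacked by Rb4.
Legal moves for Black: none.
Not in check and no legal moves → stalemate.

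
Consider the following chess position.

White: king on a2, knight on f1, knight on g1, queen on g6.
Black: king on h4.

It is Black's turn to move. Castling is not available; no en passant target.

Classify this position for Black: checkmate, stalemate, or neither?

stalemate

Black to move; black king on h4.
In check: no.
King squares — g3: attacked by Nf1; h3: attacked by Ng1; g4: attacked by Qg6; g5: attacked by Qg6; h5: attacked by Qg6.
Legal moves for Black: none.
Not in check and no legal moves → stalemate.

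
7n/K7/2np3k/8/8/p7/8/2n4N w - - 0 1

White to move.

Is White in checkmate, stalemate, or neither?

White to move; white king on a7.
In check: yes, from the black knight on c6.
King squares — a6: available; b6: available; b7: available; a8: available; b8: attacked by Nc6.
Legal moves for White: Ka8, Kb7, Kb6, Ka6.
White is in check but has 4 legal moves → neither.

neither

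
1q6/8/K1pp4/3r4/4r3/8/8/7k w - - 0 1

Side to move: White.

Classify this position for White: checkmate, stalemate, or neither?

White to move; white king on a6.
In check: no.
King squares — a5: attacked by Rd5; b5: attacked by Rd5; b6: attacked by Qb8; a7: attacked by Qb8; b7: attacked by Qb8.
Legal moves for White: none.
Not in check and no legal moves → stalemate.

stalemate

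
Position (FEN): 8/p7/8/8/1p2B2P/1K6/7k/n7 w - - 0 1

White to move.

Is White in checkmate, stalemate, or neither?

White to move; white king on b3.
In check: yes, from the black knight on a1.
Legal moves for White: Kc4, Kxb4, Ka4, Kb2, Ka2.
White is in check but has 5 legal moves → neither.

neither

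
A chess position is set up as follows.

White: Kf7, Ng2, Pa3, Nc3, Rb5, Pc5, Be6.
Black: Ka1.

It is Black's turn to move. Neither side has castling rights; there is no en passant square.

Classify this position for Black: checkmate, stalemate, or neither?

stalemate

Black to move; black king on a1.
In check: no.
King squares — b1: attacked by Nc3; a2: attacked by Nc3; b2: attacked by Rb5.
Legal moves for Black: none.
Not in check and no legal moves → stalemate.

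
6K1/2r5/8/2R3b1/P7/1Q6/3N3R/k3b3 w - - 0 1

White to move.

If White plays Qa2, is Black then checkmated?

no

After Qa2: black king on a1; in check: yes, from the white queen on a2.
Black has 1 legal reply: Kxa2.
In check but a legal move exists → not checkmate.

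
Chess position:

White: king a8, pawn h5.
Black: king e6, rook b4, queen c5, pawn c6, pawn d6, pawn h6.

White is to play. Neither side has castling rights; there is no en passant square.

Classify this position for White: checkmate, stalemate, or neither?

White to move; white king on a8.
In check: no.
King squares — a7: attacked by Qc5; b7: attacked by Rb4; b8: attacked by Rb4.
Legal moves for White: none.
Not in check and no legal moves → stalemate.

stalemate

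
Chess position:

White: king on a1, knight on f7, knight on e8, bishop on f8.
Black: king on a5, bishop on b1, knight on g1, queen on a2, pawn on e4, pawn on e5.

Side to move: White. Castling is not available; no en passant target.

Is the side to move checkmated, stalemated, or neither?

checkmate

White to move; white king on a1.
In check: yes, from the black queen on a2.
King squares — b1: attacked by Qa2; a2: attacked by Bb1; b2: attacked by Qa2.
Legal moves for White: none.
In check with no legal moves → checkmate.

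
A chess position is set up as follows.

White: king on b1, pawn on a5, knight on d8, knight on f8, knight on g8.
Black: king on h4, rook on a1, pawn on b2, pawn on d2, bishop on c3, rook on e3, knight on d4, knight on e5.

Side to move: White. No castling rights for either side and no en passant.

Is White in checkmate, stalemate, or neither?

checkmate

White to move; white king on b1.
In check: yes, from the black rook on a1.
King squares — a1: attacked by Pb2; c1: attacked by Ra1; a2: attacked by Ra1; b2: attacked by Bc3; c2: attacked by Nd4.
Legal moves for White: none.
In check with no legal moves → checkmate.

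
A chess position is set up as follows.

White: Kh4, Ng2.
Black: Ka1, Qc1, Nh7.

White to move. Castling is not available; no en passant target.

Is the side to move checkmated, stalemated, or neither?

neither

White to move; white king on h4.
In check: no.
Legal moves for White: Kh5, Kg4, Kh3, Kg3, Nf4, Ne3, Ne1.
White has 7 legal moves and is not in check → neither.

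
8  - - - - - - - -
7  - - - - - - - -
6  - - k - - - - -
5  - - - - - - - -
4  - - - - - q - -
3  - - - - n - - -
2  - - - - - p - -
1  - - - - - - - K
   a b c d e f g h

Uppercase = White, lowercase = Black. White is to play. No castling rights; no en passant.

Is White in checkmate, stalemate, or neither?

White to move; white king on h1.
In check: no.
King squares — g1: attacked by Pf2; g2: attacked by Ne3; h2: attacked by Qf4.
Legal moves for White: none.
Not in check and no legal moves → stalemate.

stalemate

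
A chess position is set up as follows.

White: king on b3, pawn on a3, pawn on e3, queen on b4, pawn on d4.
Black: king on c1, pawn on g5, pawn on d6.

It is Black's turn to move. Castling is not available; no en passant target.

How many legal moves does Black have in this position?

4

Black to move; king on c1.
In check: no.
Legal moves: Kd1, Kb1, d5, g4.
Count: 4.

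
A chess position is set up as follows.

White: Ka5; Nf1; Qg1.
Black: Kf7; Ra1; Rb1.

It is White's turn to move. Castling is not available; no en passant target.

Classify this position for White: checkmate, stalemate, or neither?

checkmate

White to move; white king on a5.
In check: yes, from the black rook on a1.
King squares — a4: attacked by Ra1; b4: attacked by Rb1; b5: attacked by Rb1; a6: attacked by Ra1; b6: attacked by Rb1.
Legal moves for White: none.
In check with no legal moves → checkmate.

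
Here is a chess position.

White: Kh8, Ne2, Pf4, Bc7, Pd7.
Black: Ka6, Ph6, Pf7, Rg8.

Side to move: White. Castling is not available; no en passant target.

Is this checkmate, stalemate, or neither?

White to move; white king on h8.
In check: yes, from the black rook on g8.
Legal moves for White: Kxg8, Kh7.
White is in check but has 2 legal moves → neither.

neither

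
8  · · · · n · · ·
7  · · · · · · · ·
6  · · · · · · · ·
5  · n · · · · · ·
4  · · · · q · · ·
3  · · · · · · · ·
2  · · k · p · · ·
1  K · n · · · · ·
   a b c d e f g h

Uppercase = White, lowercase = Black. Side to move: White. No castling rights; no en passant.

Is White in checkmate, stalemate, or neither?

stalemate

White to move; white king on a1.
In check: no.
King squares — b1: attacked by Kc2; a2: attacked by Nc1; b2: attacked by Kc2.
Legal moves for White: none.
Not in check and no legal moves → stalemate.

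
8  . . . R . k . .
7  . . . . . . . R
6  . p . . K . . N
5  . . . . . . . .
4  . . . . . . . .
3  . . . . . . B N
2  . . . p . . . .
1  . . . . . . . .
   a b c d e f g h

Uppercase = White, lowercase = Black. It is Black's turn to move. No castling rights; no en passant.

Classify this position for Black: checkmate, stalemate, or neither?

checkmate

Black to move; black king on f8.
In check: yes, from the white rook on d8.
King squares — e7: attacked by Ke6; f7: attacked by Ke6; g7: attacked by Rh7; e8: attacked by Rd8; g8: attacked by Nh6.
Legal moves for Black: none.
In check with no legal moves → checkmate.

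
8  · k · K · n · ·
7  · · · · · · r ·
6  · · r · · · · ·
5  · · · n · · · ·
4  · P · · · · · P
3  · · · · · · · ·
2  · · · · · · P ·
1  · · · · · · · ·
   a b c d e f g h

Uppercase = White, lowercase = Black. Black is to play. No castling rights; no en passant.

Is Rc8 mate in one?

yes

After Rc8: white king on d8; in check: yes, from the black rook on c8.
King squares — c7: attacked by Nd5; d7: attacked by Rg7; e7: attacked by Nd5; c8: attacked by Kb8; e8: attacked by Rc8.
White has no legal moves → checkmate.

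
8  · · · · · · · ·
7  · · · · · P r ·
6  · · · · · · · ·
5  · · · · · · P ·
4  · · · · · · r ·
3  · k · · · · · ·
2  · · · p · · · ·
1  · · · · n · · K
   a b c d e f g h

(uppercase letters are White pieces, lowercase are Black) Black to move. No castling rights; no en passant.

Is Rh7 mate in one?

After Rh7: white king on h1; in check: yes, from the black rook on h7.
King squares — g1: attacked by Rg4; g2: attacked by Ne1; h2: attacked by Rh7.
White has no legal moves → checkmate.

yes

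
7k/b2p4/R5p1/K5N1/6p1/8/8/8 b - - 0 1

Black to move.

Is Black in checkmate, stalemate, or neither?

Black to move; black king on h8.
In check: no.
Legal moves for Black: Kg8, Kg7, Bb8, Bb6+, Bc5, Bd4, Be3, Bf2, Bg1, d6, g3, d5.
Black has 12 legal moves and is not in check → neither.

neither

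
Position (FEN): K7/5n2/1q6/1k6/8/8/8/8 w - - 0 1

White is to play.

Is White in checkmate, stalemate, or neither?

stalemate

White to move; white king on a8.
In check: no.
King squares — a7: attacked by Qb6; b7: attacked by Qb6; b8: attacked by Qb6.
Legal moves for White: none.
Not in check and no legal moves → stalemate.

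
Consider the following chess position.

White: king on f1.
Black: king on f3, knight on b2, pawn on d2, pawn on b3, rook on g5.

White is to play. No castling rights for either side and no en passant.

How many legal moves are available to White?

0

White to move; king on f1.
In check: no.
Legal moves: none.
Count: 0.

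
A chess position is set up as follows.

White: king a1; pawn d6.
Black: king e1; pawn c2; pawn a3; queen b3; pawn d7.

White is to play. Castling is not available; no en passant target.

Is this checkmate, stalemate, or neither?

White to move; white king on a1.
In check: no.
King squares — b1: attacked by Pc2; a2: attacked by Qb3; b2: attacked by Pa3.
Legal moves for White: none.
Not in check and no legal moves → stalemate.

stalemate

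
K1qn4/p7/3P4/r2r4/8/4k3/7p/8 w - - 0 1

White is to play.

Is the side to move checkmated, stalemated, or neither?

White to move; white king on a8.
In check: yes, from the black queen on c8.
King squares — a7: attacked by Ra5; b7: attacked by Qc8; b8: attacked by Qc8.
Legal moves for White: none.
In check with no legal moves → checkmate.

checkmate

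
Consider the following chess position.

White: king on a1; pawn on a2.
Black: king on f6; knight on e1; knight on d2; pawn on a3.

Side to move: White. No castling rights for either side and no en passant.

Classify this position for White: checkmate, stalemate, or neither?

White to move; white king on a1.
In check: no.
King squares — b1: attacked by Nd2; a2: own pawn; b2: attacked by Pa3.
Legal moves for White: none.
Not in check and no legal moves → stalemate.

stalemate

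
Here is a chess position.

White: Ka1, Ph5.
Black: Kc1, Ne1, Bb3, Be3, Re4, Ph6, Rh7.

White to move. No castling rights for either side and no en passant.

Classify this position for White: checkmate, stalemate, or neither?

stalemate

White to move; white king on a1.
In check: no.
King squares — b1: attacked by Kc1; a2: attacked by Bb3; b2: attacked by Kc1.
Legal moves for White: none.
Not in check and no legal moves → stalemate.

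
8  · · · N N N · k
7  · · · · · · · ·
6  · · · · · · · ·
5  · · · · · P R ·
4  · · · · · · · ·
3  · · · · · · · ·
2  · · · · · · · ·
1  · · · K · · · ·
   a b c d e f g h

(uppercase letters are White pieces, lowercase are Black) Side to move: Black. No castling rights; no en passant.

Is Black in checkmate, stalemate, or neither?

Black to move; black king on h8.
In check: no.
King squares — g7: attacked by Rg5; h7: attacked by Nf8; g8: attacked by Rg5.
Legal moves for Black: none.
Not in check and no legal moves → stalemate.

stalemate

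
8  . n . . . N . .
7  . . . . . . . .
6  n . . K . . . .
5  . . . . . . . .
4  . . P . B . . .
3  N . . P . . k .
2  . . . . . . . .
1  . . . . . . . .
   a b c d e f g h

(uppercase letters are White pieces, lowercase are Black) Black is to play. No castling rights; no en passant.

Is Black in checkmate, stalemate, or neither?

Black to move; black king on g3.
In check: no.
Legal moves for Black: Nd7, Nc6, Nc7, Nc5, Nb4, Kh4, Kg4, Kf4, Kh3, Kh2, Kf2.
Black has 11 legal moves and is not in check → neither.

neither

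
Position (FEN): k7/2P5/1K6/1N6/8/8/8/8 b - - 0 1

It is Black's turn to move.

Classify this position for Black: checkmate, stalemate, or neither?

Black to move; black king on a8.
In check: no.
King squares — a7: attacked by Nb5; b7: attacked by Kb6; b8: attacked by Pc7.
Legal moves for Black: none.
Not in check and no legal moves → stalemate.

stalemate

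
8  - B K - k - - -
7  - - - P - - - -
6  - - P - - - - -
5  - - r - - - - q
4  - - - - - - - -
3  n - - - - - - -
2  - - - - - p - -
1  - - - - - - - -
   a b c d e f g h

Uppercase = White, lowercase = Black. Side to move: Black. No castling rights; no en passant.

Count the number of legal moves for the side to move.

3

Black to move; king on e8.
In check: yes, from the white pawn on d7.
Legal moves: Kf8, Kf7, Ke7.
Count: 3.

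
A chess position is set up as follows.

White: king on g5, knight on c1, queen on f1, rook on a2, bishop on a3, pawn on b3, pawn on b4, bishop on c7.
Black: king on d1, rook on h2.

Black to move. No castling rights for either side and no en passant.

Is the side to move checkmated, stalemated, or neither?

checkmate

Black to move; black king on d1.
In check: yes, from the white queen on f1.
King squares — c1: attacked by Qf1; e1: attacked by Qf1; c2: attacked by Ra2; d2: attacked by Ra2; e2: attacked by Nc1.
Legal moves for Black: none.
In check with no legal moves → checkmate.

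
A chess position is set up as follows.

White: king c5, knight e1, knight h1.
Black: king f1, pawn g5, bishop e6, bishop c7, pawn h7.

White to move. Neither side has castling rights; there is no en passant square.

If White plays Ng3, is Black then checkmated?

no

After Ng3: black king on f1; in check: yes, from the white knight on g3.
Black has 4 legal replies: Kf2, Kg1, Kxe1, Bxg3.
In check but a legal move exists → not checkmate.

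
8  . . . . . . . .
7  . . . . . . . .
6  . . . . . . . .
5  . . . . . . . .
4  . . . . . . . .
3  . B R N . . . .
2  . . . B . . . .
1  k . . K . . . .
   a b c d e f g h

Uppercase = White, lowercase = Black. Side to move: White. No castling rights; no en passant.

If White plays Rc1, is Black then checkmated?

yes

After Rc1: black king on a1; in check: yes, from the white rook on c1.
King squares — b1: attacked by Rc1; a2: attacked by Bb3; b2: attacked by Nd3.
Black has no legal moves → checkmate.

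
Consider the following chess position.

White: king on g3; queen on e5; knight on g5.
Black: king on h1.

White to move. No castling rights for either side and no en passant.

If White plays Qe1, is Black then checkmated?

yes

After Qe1: black king on h1; in check: yes, from the white queen on e1.
King squares — g1: attacked by Qe1; g2: attacked by Kg3; h2: attacked by Kg3.
Black has no legal moves → checkmate.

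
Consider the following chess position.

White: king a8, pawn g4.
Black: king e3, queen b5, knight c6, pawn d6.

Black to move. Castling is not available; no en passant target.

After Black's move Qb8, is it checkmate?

After Qb8: white king on a8; in check: yes, from the black queen on b8.
King squares — a7: attacked by Nc6; b7: attacked by Qb8; b8: attacked by Nc6.
White has no legal moves → checkmate.

yes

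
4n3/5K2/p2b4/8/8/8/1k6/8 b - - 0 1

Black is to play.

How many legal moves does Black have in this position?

23

Black to move; king on b2.
In check: no.
Legal moves: Ng7, Nc7, Nf6, Bf8, Bb8, Be7, Bc7, Be5, Bc5, Bf4, Bb4, Bg3, Ba3, Bh2, Kc3, Kb3, Ka3, Kc2, Ka2, Kc1, Kb1, Ka1, a5.
Count: 23.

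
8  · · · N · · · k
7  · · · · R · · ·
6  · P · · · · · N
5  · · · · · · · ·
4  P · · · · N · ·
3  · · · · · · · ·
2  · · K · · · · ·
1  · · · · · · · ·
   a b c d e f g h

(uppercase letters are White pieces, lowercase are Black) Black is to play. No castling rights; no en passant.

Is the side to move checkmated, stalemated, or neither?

Black to move; black king on h8.
In check: no.
King squares — g7: attacked by Re7; h7: attacked by Re7; g8: attacked by Nh6.
Legal moves for Black: none.
Not in check and no legal moves → stalemate.

stalemate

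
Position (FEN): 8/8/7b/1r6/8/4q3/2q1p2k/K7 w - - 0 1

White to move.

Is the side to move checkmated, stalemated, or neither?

White to move; white king on a1.
In check: no.
King squares — b1: attacked by Qc2; a2: attacked by Qc2; b2: attacked by Qc2.
Legal moves for White: none.
Not in check and no legal moves → stalemate.

stalemate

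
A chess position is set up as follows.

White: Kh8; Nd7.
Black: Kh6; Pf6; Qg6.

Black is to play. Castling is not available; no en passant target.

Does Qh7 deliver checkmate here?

After Qh7: white king on h8; in check: yes, from the black queen on h7.
King squares — g7: attacked by Kh6; h7: attacked by Kh6; g8: attacked by Qh7.
White has no legal moves → checkmate.

yes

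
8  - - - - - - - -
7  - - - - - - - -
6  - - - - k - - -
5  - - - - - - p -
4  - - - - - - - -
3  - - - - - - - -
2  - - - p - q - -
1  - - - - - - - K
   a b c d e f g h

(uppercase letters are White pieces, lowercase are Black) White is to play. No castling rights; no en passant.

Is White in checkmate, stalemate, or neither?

White to move; white king on h1.
In check: no.
King squares — g1: attacked by Qf2; g2: attacked by Qf2; h2: attacked by Qf2.
Legal moves for White: none.
Not in check and no legal moves → stalemate.

stalemate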